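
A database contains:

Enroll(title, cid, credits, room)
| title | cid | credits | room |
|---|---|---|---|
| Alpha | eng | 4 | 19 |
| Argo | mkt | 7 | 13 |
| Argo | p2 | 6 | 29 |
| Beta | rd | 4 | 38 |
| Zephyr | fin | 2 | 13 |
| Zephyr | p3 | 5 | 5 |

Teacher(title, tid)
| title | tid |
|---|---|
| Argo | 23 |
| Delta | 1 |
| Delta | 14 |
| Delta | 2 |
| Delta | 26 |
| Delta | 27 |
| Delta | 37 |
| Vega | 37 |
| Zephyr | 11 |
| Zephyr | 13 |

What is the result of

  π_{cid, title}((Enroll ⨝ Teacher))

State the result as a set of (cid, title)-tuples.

Natural join on title: {(Argo, mkt, 7, 13, 23), (Argo, p2, 6, 29, 23), (Zephyr, fin, 2, 13, 11), (Zephyr, fin, 2, 13, 13), (Zephyr, p3, 5, 5, 11), (Zephyr, p3, 5, 5, 13)}
Projecting to cid, title (2 duplicate(s) eliminated): {(fin, Zephyr), (mkt, Argo), (p2, Argo), (p3, Zephyr)}

{(fin, Zephyr), (mkt, Argo), (p2, Argo), (p3, Zephyr)}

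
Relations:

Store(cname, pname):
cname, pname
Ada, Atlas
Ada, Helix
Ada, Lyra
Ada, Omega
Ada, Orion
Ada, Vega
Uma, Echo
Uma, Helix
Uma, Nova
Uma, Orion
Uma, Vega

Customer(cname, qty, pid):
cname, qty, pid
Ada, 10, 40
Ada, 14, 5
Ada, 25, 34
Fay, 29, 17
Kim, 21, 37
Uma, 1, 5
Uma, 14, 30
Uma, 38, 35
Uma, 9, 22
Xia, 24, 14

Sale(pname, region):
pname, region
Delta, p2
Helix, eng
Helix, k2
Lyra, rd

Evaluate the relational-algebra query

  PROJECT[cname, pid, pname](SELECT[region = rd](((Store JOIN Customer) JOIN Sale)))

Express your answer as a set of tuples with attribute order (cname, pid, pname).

{(Ada, 34, Lyra), (Ada, 40, Lyra), (Ada, 5, Lyra)}

Joining Store and Customer on cname yields {(Ada, Atlas, 10, 40), (Ada, Atlas, 14, 5), (Ada, Atlas, 25, 34), (Ada, Helix, 10, 40), (Ada, Helix, 14, 5), (Ada, Helix, 25, 34), (Ada, Lyra, 10, 40), (Ada, Lyra, 14, 5), (Ada, Lyra, 25, 34), (Ada, Omega, 10, 40), (Ada, Omega, 14, 5), (Ada, Omega, 25, 34), (Ada, Orion, 10, 40), (Ada, Orion, 14, 5), (Ada, Orion, 25, 34), (Ada, Vega, 10, 40), (Ada, Vega, 14, 5), (Ada, Vega, 25, 34), (Uma, Echo, 1, 5), (Uma, Echo, 14, 30), (Uma, Echo, 38, 35), (Uma, Echo, 9, 22), (Uma, Helix, 1, 5), (Uma, Helix, 14, 30), (Uma, Helix, 38, 35), (Uma, Helix, 9, 22), (Uma, Nova, 1, 5), (Uma, Nova, 14, 30), (Uma, Nova, 38, 35), (Uma, Nova, 9, 22), (Uma, Orion, 1, 5), (Uma, Orion, 14, 30), (Uma, Orion, 38, 35), (Uma, Orion, 9, 22), (Uma, Vega, 1, 5), (Uma, Vega, 14, 30), (Uma, Vega, 38, 35), (Uma, Vega, 9, 22)}.
Joining (Store JOIN Customer) and Sale on pname yields {(Ada, Helix, 10, 40, eng), (Ada, Helix, 10, 40, k2), (Ada, Helix, 14, 5, eng), (Ada, Helix, 14, 5, k2), (Ada, Helix, 25, 34, eng), (Ada, Helix, 25, 34, k2), (Ada, Lyra, 10, 40, rd), (Ada, Lyra, 14, 5, rd), (Ada, Lyra, 25, 34, rd), (Uma, Helix, 1, 5, eng), (Uma, Helix, 1, 5, k2), (Uma, Helix, 14, 30, eng), (Uma, Helix, 14, 30, k2), (Uma, Helix, 38, 35, eng), (Uma, Helix, 38, 35, k2), (Uma, Helix, 9, 22, eng), (Uma, Helix, 9, 22, k2)}.
σ[region = rd]: keep tuples satisfying region = rd → {(Ada, Lyra, 10, 40, rd), (Ada, Lyra, 14, 5, rd), (Ada, Lyra, 25, 34, rd)}
Projecting to cname, pid, pname: {(Ada, 34, Lyra), (Ada, 40, Lyra), (Ada, 5, Lyra)}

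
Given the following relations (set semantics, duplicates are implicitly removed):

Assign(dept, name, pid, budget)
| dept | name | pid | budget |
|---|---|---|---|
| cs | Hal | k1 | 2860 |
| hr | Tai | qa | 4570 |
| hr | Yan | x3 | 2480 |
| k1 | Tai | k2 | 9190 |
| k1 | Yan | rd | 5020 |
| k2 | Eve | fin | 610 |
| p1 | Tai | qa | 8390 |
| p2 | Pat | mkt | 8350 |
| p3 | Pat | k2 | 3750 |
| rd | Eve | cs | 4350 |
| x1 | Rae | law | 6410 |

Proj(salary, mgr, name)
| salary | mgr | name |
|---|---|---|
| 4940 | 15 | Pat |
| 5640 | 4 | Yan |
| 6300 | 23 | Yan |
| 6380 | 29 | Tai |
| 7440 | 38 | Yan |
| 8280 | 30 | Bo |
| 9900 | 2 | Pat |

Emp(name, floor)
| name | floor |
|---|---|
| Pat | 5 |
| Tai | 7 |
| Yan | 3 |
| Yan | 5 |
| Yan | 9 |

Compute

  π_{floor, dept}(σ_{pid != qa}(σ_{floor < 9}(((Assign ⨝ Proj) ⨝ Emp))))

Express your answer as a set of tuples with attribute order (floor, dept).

{(3, hr), (3, k1), (5, hr), (5, k1), (5, p2), (5, p3), (7, k1)}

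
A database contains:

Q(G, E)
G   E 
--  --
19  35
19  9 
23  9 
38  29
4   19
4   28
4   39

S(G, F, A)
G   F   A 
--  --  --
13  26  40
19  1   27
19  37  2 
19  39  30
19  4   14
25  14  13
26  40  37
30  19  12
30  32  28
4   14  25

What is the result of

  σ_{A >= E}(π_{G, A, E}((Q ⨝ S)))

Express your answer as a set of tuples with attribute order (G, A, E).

{(19, 14, 9), (19, 27, 9), (19, 30, 9), (4, 25, 19)}

Q ⋈ S (natural join on G): {(19, 35, 1, 27), (19, 35, 37, 2), (19, 35, 39, 30), (19, 35, 4, 14), (19, 9, 1, 27), (19, 9, 37, 2), (19, 9, 39, 30), (19, 9, 4, 14), (4, 19, 14, 25), (4, 28, 14, 25), (4, 39, 14, 25)}
π_{G, A, E} gives {(19, 14, 35), (19, 14, 9), (19, 2, 35), (19, 2, 9), (19, 27, 35), (19, 27, 9), (19, 30, 35), (19, 30, 9), (4, 25, 19), (4, 25, 28), (4, 25, 39)}.
Apply σ_{A >= E}; surviving tuples: {(19, 14, 9), (19, 27, 9), (19, 30, 9), (4, 25, 19)}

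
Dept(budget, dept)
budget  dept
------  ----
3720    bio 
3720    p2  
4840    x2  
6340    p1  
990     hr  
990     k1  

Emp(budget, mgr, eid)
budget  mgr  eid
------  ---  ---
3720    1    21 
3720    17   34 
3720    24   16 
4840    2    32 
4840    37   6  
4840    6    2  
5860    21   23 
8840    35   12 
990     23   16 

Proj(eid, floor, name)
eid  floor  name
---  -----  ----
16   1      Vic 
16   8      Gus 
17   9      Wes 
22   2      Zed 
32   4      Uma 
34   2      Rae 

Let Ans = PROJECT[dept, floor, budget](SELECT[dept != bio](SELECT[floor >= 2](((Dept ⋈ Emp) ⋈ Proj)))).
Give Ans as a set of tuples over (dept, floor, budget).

{(hr, 8, 990), (k1, 8, 990), (p2, 2, 3720), (p2, 8, 3720), (x2, 4, 4840)}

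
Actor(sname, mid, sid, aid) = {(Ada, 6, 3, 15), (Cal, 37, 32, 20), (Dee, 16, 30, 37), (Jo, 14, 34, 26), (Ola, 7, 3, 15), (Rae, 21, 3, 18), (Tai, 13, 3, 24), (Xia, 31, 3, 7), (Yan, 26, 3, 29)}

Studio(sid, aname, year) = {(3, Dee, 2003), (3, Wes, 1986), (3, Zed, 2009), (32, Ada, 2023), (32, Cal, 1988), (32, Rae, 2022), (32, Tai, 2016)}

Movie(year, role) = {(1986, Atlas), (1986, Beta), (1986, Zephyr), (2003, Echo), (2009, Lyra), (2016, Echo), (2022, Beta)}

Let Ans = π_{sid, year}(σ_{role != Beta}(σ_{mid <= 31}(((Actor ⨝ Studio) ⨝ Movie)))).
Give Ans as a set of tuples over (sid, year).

{(3, 1986), (3, 2003), (3, 2009)}

Natural join on sid: {(Ada, 6, 3, 15, Dee, 2003), (Ada, 6, 3, 15, Wes, 1986), (Ada, 6, 3, 15, Zed, 2009), (Cal, 37, 32, 20, Ada, 2023), (Cal, 37, 32, 20, Cal, 1988), (Cal, 37, 32, 20, Rae, 2022), (Cal, 37, 32, 20, Tai, 2016), (Ola, 7, 3, 15, Dee, 2003), (Ola, 7, 3, 15, Wes, 1986), (Ola, 7, 3, 15, Zed, 2009), (Rae, 21, 3, 18, Dee, 2003), (Rae, 21, 3, 18, Wes, 1986), (Rae, 21, 3, 18, Zed, 2009), (Tai, 13, 3, 24, Dee, 2003), (Tai, 13, 3, 24, Wes, 1986), (Tai, 13, 3, 24, Zed, 2009), (Xia, 31, 3, 7, Dee, 2003), (Xia, 31, 3, 7, Wes, 1986), (Xia, 31, 3, 7, Zed, 2009), (Yan, 26, 3, 29, Dee, 2003), (Yan, 26, 3, 29, Wes, 1986), (Yan, 26, 3, 29, Zed, 2009)}
Natural join on year: {(Ada, 6, 3, 15, Dee, 2003, Echo), (Ada, 6, 3, 15, Wes, 1986, Atlas), (Ada, 6, 3, 15, Wes, 1986, Beta), (Ada, 6, 3, 15, Wes, 1986, Zephyr), (Ada, 6, 3, 15, Zed, 2009, Lyra), (Cal, 37, 32, 20, Rae, 2022, Beta), (Cal, 37, 32, 20, Tai, 2016, Echo), (Ola, 7, 3, 15, Dee, 2003, Echo), (Ola, 7, 3, 15, Wes, 1986, Atlas), (Ola, 7, 3, 15, Wes, 1986, Beta), (Ola, 7, 3, 15, Wes, 1986, Zephyr), (Ola, 7, 3, 15, Zed, 2009, Lyra), (Rae, 21, 3, 18, Dee, 2003, Echo), (Rae, 21, 3, 18, Wes, 1986, Atlas), (Rae, 21, 3, 18, Wes, 1986, Beta), (Rae, 21, 3, 18, Wes, 1986, Zephyr), (Rae, 21, 3, 18, Zed, 2009, Lyra), (Tai, 13, 3, 24, Dee, 2003, Echo), (Tai, 13, 3, 24, Wes, 1986, Atlas), (Tai, 13, 3, 24, Wes, 1986, Beta), (Tai, 13, 3, 24, Wes, 1986, Zephyr), (Tai, 13, 3, 24, Zed, 2009, Lyra), (Xia, 31, 3, 7, Dee, 2003, Echo), (Xia, 31, 3, 7, Wes, 1986, Atlas), (Xia, 31, 3, 7, Wes, 1986, Beta), (Xia, 31, 3, 7, Wes, 1986, Zephyr), (Xia, 31, 3, 7, Zed, 2009, Lyra), (Yan, 26, 3, 29, Dee, 2003, Echo), (Yan, 26, 3, 29, Wes, 1986, Atlas), (Yan, 26, 3, 29, Wes, 1986, Beta), (Yan, 26, 3, 29, Wes, 1986, Zephyr), (Yan, 26, 3, 29, Zed, 2009, Lyra)}
Selection mid <= 31: {(Ada, 6, 3, 15, Dee, 2003, Echo), (Ada, 6, 3, 15, Wes, 1986, Atlas), (Ada, 6, 3, 15, Wes, 1986, Beta), (Ada, 6, 3, 15, Wes, 1986, Zephyr), (Ada, 6, 3, 15, Zed, 2009, Lyra), (Ola, 7, 3, 15, Dee, 2003, Echo), (Ola, 7, 3, 15, Wes, 1986, Atlas), (Ola, 7, 3, 15, Wes, 1986, Beta), (Ola, 7, 3, 15, Wes, 1986, Zephyr), (Ola, 7, 3, 15, Zed, 2009, Lyra), (Rae, 21, 3, 18, Dee, 2003, Echo), (Rae, 21, 3, 18, Wes, 1986, Atlas), (Rae, 21, 3, 18, Wes, 1986, Beta), (Rae, 21, 3, 18, Wes, 1986, Zephyr), (Rae, 21, 3, 18, Zed, 2009, Lyra), (Tai, 13, 3, 24, Dee, 2003, Echo), (Tai, 13, 3, 24, Wes, 1986, Atlas), (Tai, 13, 3, 24, Wes, 1986, Beta), (Tai, 13, 3, 24, Wes, 1986, Zephyr), (Tai, 13, 3, 24, Zed, 2009, Lyra), (Xia, 31, 3, 7, Dee, 2003, Echo), (Xia, 31, 3, 7, Wes, 1986, Atlas), (Xia, 31, 3, 7, Wes, 1986, Beta), (Xia, 31, 3, 7, Wes, 1986, Zephyr), (Xia, 31, 3, 7, Zed, 2009, Lyra), (Yan, 26, 3, 29, Dee, 2003, Echo), (Yan, 26, 3, 29, Wes, 1986, Atlas), (Yan, 26, 3, 29, Wes, 1986, Beta), (Yan, 26, 3, 29, Wes, 1986, Zephyr), (Yan, 26, 3, 29, Zed, 2009, Lyra)}
Selection role != Beta: {(Ada, 6, 3, 15, Dee, 2003, Echo), (Ada, 6, 3, 15, Wes, 1986, Atlas), (Ada, 6, 3, 15, Wes, 1986, Zephyr), (Ada, 6, 3, 15, Zed, 2009, Lyra), (Ola, 7, 3, 15, Dee, 2003, Echo), (Ola, 7, 3, 15, Wes, 1986, Atlas), (Ola, 7, 3, 15, Wes, 1986, Zephyr), (Ola, 7, 3, 15, Zed, 2009, Lyra), (Rae, 21, 3, 18, Dee, 2003, Echo), (Rae, 21, 3, 18, Wes, 1986, Atlas), (Rae, 21, 3, 18, Wes, 1986, Zephyr), (Rae, 21, 3, 18, Zed, 2009, Lyra), (Tai, 13, 3, 24, Dee, 2003, Echo), (Tai, 13, 3, 24, Wes, 1986, Atlas), (Tai, 13, 3, 24, Wes, 1986, Zephyr), (Tai, 13, 3, 24, Zed, 2009, Lyra), (Xia, 31, 3, 7, Dee, 2003, Echo), (Xia, 31, 3, 7, Wes, 1986, Atlas), (Xia, 31, 3, 7, Wes, 1986, Zephyr), (Xia, 31, 3, 7, Zed, 2009, Lyra), (Yan, 26, 3, 29, Dee, 2003, Echo), (Yan, 26, 3, 29, Wes, 1986, Atlas), (Yan, 26, 3, 29, Wes, 1986, Zephyr), (Yan, 26, 3, 29, Zed, 2009, Lyra)}
π[sid, year]: project onto (sid, year) (21 duplicate(s) eliminated) → {(3, 1986), (3, 2003), (3, 2009)}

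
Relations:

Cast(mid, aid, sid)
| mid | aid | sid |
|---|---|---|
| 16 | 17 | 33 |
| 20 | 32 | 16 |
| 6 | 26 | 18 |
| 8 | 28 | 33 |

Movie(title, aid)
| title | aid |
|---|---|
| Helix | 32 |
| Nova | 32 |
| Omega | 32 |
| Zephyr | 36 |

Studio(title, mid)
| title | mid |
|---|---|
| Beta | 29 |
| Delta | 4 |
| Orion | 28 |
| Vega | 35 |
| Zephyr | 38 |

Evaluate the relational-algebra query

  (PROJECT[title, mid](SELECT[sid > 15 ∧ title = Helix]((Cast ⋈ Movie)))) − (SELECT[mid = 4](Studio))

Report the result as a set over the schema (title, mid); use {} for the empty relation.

Natural join on aid: {(20, 32, 16, Helix), (20, 32, 16, Nova), (20, 32, 16, Omega)}
Filtering on sid > 15 ∧ title = Helix leaves {(20, 32, 16, Helix)}.
Keep only column(s) title, mid: {(Helix, 20)}
Filtering on mid = 4 leaves {(Delta, 4)}.
Taking the difference: {(Helix, 20)}

{(Helix, 20)}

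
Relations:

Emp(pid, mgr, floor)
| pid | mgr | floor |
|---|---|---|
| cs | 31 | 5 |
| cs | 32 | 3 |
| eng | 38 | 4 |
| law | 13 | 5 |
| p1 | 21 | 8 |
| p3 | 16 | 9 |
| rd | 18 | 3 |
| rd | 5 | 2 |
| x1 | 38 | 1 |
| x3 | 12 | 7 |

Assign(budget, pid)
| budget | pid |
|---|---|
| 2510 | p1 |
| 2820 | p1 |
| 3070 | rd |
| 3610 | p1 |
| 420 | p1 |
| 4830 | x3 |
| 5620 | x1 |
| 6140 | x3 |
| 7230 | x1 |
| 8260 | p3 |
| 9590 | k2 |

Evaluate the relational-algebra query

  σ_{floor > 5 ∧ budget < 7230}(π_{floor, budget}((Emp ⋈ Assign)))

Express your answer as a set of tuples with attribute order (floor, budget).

{(7, 4830), (7, 6140), (8, 2510), (8, 2820), (8, 3610), (8, 420)}

Emp ⋈ Assign (natural join on pid): {(p1, 21, 8, 2510), (p1, 21, 8, 2820), (p1, 21, 8, 3610), (p1, 21, 8, 420), (p3, 16, 9, 8260), (rd, 18, 3, 3070), (rd, 5, 2, 3070), (x1, 38, 1, 5620), (x1, 38, 1, 7230), (x3, 12, 7, 4830), (x3, 12, 7, 6140)}
Projecting to floor, budget: {(1, 5620), (1, 7230), (2, 3070), (3, 3070), (7, 4830), (7, 6140), (8, 2510), (8, 2820), (8, 3610), (8, 420), (9, 8260)}
Apply σ_{floor > 5 ∧ budget < 7230}; surviving tuples: {(7, 4830), (7, 6140), (8, 2510), (8, 2820), (8, 3610), (8, 420)}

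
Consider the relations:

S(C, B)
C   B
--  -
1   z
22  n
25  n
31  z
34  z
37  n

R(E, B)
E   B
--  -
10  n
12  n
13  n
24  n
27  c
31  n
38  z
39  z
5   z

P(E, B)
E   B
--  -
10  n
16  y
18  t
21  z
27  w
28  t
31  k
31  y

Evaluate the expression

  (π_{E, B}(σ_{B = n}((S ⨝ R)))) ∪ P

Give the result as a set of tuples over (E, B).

{(10, n), (12, n), (13, n), (16, y), (18, t), (21, z), (24, n), (27, w), (28, t), (31, k), (31, n), (31, y)}

S ⋈ R (natural join on B): {(1, z, 38), (1, z, 39), (1, z, 5), (22, n, 10), (22, n, 12), (22, n, 13), (22, n, 24), (22, n, 31), (25, n, 10), (25, n, 12), (25, n, 13), (25, n, 24), (25, n, 31), (31, z, 38), (31, z, 39), (31, z, 5), (34, z, 38), (34, z, 39), (34, z, 5), (37, n, 10), (37, n, 12), (37, n, 13), (37, n, 24), (37, n, 31)}
Filtering on B = n leaves {(22, n, 10), (22, n, 12), (22, n, 13), (22, n, 24), (22, n, 31), (25, n, 10), (25, n, 12), (25, n, 13), (25, n, 24), (25, n, 31), (37, n, 10), (37, n, 12), (37, n, 13), (37, n, 24), (37, n, 31)}.
Projecting to E, B (10 duplicate(s) eliminated): {(10, n), (12, n), (13, n), (24, n), (31, n)}
Taking the union: {(10, n), (12, n), (13, n), (16, y), (18, t), (21, z), (24, n), (27, w), (28, t), (31, k), (31, n), (31, y)}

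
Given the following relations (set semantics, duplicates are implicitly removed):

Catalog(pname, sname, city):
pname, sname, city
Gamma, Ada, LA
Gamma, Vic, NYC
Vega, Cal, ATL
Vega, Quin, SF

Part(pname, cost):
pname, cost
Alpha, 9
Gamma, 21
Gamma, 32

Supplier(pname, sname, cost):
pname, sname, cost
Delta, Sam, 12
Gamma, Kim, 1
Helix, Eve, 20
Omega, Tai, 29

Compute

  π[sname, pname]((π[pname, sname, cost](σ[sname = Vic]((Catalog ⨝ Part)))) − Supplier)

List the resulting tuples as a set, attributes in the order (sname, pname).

{(Vic, Gamma)}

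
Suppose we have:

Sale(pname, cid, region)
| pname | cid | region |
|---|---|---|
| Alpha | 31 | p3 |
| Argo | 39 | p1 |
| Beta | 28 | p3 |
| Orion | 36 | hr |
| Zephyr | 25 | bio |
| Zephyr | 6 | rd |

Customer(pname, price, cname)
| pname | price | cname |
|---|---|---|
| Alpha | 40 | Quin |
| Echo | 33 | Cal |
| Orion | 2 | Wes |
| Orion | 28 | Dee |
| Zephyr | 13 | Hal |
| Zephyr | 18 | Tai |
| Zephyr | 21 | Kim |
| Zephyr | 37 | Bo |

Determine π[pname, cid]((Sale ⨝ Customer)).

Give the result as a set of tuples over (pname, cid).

{(Alpha, 31), (Orion, 36), (Zephyr, 25), (Zephyr, 6)}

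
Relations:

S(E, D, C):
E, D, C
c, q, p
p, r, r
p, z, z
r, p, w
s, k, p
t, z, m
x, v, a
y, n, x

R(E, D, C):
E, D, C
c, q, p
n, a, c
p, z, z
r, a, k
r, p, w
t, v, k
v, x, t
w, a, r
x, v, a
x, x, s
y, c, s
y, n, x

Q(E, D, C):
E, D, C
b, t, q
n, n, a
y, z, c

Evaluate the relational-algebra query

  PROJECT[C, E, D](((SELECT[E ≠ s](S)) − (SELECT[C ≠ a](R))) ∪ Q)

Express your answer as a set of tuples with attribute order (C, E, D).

{(a, n, n), (a, x, v), (c, y, z), (m, t, z), (q, b, t), (r, p, r)}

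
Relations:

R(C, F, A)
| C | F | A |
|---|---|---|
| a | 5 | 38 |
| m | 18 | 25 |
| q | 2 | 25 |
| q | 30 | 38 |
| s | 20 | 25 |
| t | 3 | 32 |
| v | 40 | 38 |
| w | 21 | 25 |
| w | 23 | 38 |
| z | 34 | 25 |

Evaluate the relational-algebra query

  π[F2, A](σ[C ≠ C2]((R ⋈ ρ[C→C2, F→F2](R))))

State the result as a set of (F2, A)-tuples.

{(18, 25), (2, 25), (20, 25), (21, 25), (23, 38), (30, 38), (34, 25), (40, 38), (5, 38)}

ρ[C→C2, F→F2]: schema becomes (C2, F2, A); tuples unchanged.
Joining R and ρ[C→C2, F→F2](R) on A yields {(a, 5, 38, a, 5), (a, 5, 38, q, 30), (a, 5, 38, v, 40), (a, 5, 38, w, 23), (m, 18, 25, m, 18), (m, 18, 25, q, 2), (m, 18, 25, s, 20), (m, 18, 25, w, 21), (m, 18, 25, z, 34), (q, 2, 25, m, 18), (q, 2, 25, q, 2), (q, 2, 25, s, 20), (q, 2, 25, w, 21), (q, 2, 25, z, 34), (q, 30, 38, a, 5), (q, 30, 38, q, 30), (q, 30, 38, v, 40), (q, 30, 38, w, 23), (s, 20, 25, m, 18), (s, 20, 25, q, 2), (s, 20, 25, s, 20), (s, 20, 25, w, 21), (s, 20, 25, z, 34), (t, 3, 32, t, 3), (v, 40, 38, a, 5), (v, 40, 38, q, 30), (v, 40, 38, v, 40), (v, 40, 38, w, 23), (w, 21, 25, m, 18), (w, 21, 25, q, 2), (w, 21, 25, s, 20), (w, 21, 25, w, 21), (w, 21, 25, z, 34), (w, 23, 38, a, 5), (w, 23, 38, q, 30), (w, 23, 38, v, 40), (w, 23, 38, w, 23), (z, 34, 25, m, 18), (z, 34, 25, q, 2), (z, 34, 25, s, 20), (z, 34, 25, w, 21), (z, 34, 25, z, 34)}.
Selection C ≠ C2: {(a, 5, 38, q, 30), (a, 5, 38, v, 40), (a, 5, 38, w, 23), (m, 18, 25, q, 2), (m, 18, 25, s, 20), (m, 18, 25, w, 21), (m, 18, 25, z, 34), (q, 2, 25, m, 18), (q, 2, 25, s, 20), (q, 2, 25, w, 21), (q, 2, 25, z, 34), (q, 30, 38, a, 5), (q, 30, 38, v, 40), (q, 30, 38, w, 23), (s, 20, 25, m, 18), (s, 20, 25, q, 2), (s, 20, 25, w, 21), (s, 20, 25, z, 34), (v, 40, 38, a, 5), (v, 40, 38, q, 30), (v, 40, 38, w, 23), (w, 21, 25, m, 18), (w, 21, 25, q, 2), (w, 21, 25, s, 20), (w, 21, 25, z, 34), (w, 23, 38, a, 5), (w, 23, 38, q, 30), (w, 23, 38, v, 40), (z, 34, 25, m, 18), (z, 34, 25, q, 2), (z, 34, 25, s, 20), (z, 34, 25, w, 21)}
π[F2, A]: project onto (F2, A) (23 duplicate(s) eliminated) → {(18, 25), (2, 25), (20, 25), (21, 25), (23, 38), (30, 38), (34, 25), (40, 38), (5, 38)}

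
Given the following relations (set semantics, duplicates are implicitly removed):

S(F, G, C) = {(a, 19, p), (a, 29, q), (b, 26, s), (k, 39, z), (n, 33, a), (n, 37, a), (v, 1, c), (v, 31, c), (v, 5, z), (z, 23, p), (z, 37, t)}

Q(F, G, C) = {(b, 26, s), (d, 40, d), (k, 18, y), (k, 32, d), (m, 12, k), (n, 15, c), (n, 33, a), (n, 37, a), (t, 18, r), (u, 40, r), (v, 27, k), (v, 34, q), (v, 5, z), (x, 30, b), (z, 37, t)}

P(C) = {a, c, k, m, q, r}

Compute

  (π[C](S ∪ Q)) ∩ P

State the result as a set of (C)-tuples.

Set union of the two operands is {(a, 19, p), (a, 29, q), (b, 26, s), (d, 40, d), (k, 18, y), (k, 32, d), (k, 39, z), (m, 12, k), (n, 15, c), (n, 33, a), (n, 37, a), (t, 18, r), (u, 40, r), (v, 1, c), (v, 27, k), (v, 31, c), (v, 34, q), (v, 5, z), (x, 30, b), (z, 23, p), (z, 37, t)}.
π_{C} gives {a, b, c, d, k, p, q, r, s, t, y, z} (9 duplicate(s) eliminated).
Set intersection of the two operands is {a, c, k, q, r}.

{a, c, k, q, r}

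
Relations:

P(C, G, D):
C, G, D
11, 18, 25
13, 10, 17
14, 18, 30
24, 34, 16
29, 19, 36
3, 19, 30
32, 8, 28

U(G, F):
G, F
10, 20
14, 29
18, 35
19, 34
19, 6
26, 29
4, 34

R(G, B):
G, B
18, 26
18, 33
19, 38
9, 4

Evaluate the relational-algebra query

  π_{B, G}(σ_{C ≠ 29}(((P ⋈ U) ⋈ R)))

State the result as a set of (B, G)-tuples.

{(26, 18), (33, 18), (38, 19)}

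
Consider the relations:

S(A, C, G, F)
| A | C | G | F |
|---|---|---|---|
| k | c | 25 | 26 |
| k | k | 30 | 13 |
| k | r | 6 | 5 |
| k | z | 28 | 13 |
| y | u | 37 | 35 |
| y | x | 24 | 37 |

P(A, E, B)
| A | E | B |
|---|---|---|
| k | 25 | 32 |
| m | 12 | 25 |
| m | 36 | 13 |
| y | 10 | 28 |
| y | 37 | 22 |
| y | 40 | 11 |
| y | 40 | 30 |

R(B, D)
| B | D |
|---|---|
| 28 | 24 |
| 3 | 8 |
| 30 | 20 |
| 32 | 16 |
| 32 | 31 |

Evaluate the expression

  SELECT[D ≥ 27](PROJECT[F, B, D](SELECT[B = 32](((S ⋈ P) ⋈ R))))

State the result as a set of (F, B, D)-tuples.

{(13, 32, 31), (26, 32, 31), (5, 32, 31)}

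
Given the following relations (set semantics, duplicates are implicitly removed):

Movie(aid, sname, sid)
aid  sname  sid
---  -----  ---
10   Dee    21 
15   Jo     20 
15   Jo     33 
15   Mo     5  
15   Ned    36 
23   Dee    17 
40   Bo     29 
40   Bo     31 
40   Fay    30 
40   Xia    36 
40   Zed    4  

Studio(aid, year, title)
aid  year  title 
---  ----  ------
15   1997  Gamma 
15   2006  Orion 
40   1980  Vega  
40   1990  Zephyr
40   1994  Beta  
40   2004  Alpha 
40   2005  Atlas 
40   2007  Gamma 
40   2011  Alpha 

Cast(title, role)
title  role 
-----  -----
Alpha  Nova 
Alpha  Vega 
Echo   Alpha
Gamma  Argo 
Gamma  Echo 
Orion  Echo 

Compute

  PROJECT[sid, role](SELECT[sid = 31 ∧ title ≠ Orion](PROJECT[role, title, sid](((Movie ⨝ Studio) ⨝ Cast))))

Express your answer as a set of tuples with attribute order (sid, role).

{(31, Argo), (31, Echo), (31, Nova), (31, Vega)}

Joining Movie and Studio on aid yields {(15, Jo, 20, 1997, Gamma), (15, Jo, 20, 2006, Orion), (15, Jo, 33, 1997, Gamma), (15, Jo, 33, 2006, Orion), (15, Mo, 5, 1997, Gamma), (15, Mo, 5, 2006, Orion), (15, Ned, 36, 1997, Gamma), (15, Ned, 36, 2006, Orion), (40, Bo, 29, 1980, Vega), (40, Bo, 29, 1990, Zephyr), (40, Bo, 29, 1994, Beta), (40, Bo, 29, 2004, Alpha), (40, Bo, 29, 2005, Atlas), (40, Bo, 29, 2007, Gamma), (40, Bo, 29, 2011, Alpha), (40, Bo, 31, 1980, Vega), (40, Bo, 31, 1990, Zephyr), (40, Bo, 31, 1994, Beta), (40, Bo, 31, 2004, Alpha), (40, Bo, 31, 2005, Atlas), (40, Bo, 31, 2007, Gamma), (40, Bo, 31, 2011, Alpha), (40, Fay, 30, 1980, Vega), (40, Fay, 30, 1990, Zephyr), (40, Fay, 30, 1994, Beta), (40, Fay, 30, 2004, Alpha), (40, Fay, 30, 2005, Atlas), (40, Fay, 30, 2007, Gamma), (40, Fay, 30, 2011, Alpha), (40, Xia, 36, 1980, Vega), (40, Xia, 36, 1990, Zephyr), (40, Xia, 36, 1994, Beta), (40, Xia, 36, 2004, Alpha), (40, Xia, 36, 2005, Atlas), (40, Xia, 36, 2007, Gamma), (40, Xia, 36, 2011, Alpha), (40, Zed, 4, 1980, Vega), (40, Zed, 4, 1990, Zephyr), (40, Zed, 4, 1994, Beta), (40, Zed, 4, 2004, Alpha), (40, Zed, 4, 2005, Atlas), (40, Zed, 4, 2007, Gamma), (40, Zed, 4, 2011, Alpha)}.
Joining (Movie ⨝ Studio) and Cast on title yields {(15, Jo, 20, 1997, Gamma, Argo), (15, Jo, 20, 1997, Gamma, Echo), (15, Jo, 20, 2006, Orion, Echo), (15, Jo, 33, 1997, Gamma, Argo), (15, Jo, 33, 1997, Gamma, Echo), (15, Jo, 33, 2006, Orion, Echo), (15, Mo, 5, 1997, Gamma, Argo), (15, Mo, 5, 1997, Gamma, Echo), (15, Mo, 5, 2006, Orion, Echo), (15, Ned, 36, 1997, Gamma, Argo), (15, Ned, 36, 1997, Gamma, Echo), (15, Ned, 36, 2006, Orion, Echo), (40, Bo, 29, 2004, Alpha, Nova), (40, Bo, 29, 2004, Alpha, Vega), (40, Bo, 29, 2007, Gamma, Argo), (40, Bo, 29, 2007, Gamma, Echo), (40, Bo, 29, 2011, Alpha, Nova), (40, Bo, 29, 2011, Alpha, Vega), (40, Bo, 31, 2004, Alpha, Nova), (40, Bo, 31, 2004, Alpha, Vega), (40, Bo, 31, 2007, Gamma, Argo), (40, Bo, 31, 2007, Gamma, Echo), (40, Bo, 31, 2011, Alpha, Nova), (40, Bo, 31, 2011, Alpha, Vega), (40, Fay, 30, 2004, Alpha, Nova), (40, Fay, 30, 2004, Alpha, Vega), (40, Fay, 30, 2007, Gamma, Argo), (40, Fay, 30, 2007, Gamma, Echo), (40, Fay, 30, 2011, Alpha, Nova), (40, Fay, 30, 2011, Alpha, Vega), (40, Xia, 36, 2004, Alpha, Nova), (40, Xia, 36, 2004, Alpha, Vega), (40, Xia, 36, 2007, Gamma, Argo), (40, Xia, 36, 2007, Gamma, Echo), (40, Xia, 36, 2011, Alpha, Nova), (40, Xia, 36, 2011, Alpha, Vega), (40, Zed, 4, 2004, Alpha, Nova), (40, Zed, 4, 2004, Alpha, Vega), (40, Zed, 4, 2007, Gamma, Argo), (40, Zed, 4, 2007, Gamma, Echo), (40, Zed, 4, 2011, Alpha, Nova), (40, Zed, 4, 2011, Alpha, Vega)}.
π_{role, title, sid} gives {(Argo, Gamma, 20), (Argo, Gamma, 29), (Argo, Gamma, 30), (Argo, Gamma, 31), (Argo, Gamma, 33), (Argo, Gamma, 36), (Argo, Gamma, 4), (Argo, Gamma, 5), (Echo, Gamma, 20), (Echo, Gamma, 29), (Echo, Gamma, 30), (Echo, Gamma, 31), (Echo, Gamma, 33), (Echo, Gamma, 36), (Echo, Gamma, 4), (Echo, Gamma, 5), (Echo, Orion, 20), (Echo, Orion, 33), (Echo, Orion, 36), (Echo, Orion, 5), (Nova, Alpha, 29), (Nova, Alpha, 30), (Nova, Alpha, 31), (Nova, Alpha, 36), (Nova, Alpha, 4), (Vega, Alpha, 29), (Vega, Alpha, 30), (Vega, Alpha, 31), (Vega, Alpha, 36), (Vega, Alpha, 4)} (12 duplicate(s) eliminated).
Apply σ_{sid = 31 ∧ title ≠ Orion}; surviving tuples: {(Argo, Gamma, 31), (Echo, Gamma, 31), (Nova, Alpha, 31), (Vega, Alpha, 31)}
π_{sid, role} gives {(31, Argo), (31, Echo), (31, Nova), (31, Vega)}.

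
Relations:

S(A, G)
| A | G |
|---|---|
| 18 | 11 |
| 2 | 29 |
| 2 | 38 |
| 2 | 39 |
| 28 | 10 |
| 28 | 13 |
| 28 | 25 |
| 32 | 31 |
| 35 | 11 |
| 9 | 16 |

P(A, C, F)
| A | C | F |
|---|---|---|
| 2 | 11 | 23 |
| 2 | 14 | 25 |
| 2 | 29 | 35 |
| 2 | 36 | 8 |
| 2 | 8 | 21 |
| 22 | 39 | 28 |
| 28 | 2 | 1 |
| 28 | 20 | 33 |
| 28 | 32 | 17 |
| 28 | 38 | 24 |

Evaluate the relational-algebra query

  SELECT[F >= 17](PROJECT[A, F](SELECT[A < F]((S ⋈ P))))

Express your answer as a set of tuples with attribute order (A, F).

{(2, 21), (2, 23), (2, 25), (2, 35), (28, 33)}

S ⋈ P (natural join on A): {(2, 29, 11, 23), (2, 29, 14, 25), (2, 29, 29, 35), (2, 29, 36, 8), (2, 29, 8, 21), (2, 38, 11, 23), (2, 38, 14, 25), (2, 38, 29, 35), (2, 38, 36, 8), (2, 38, 8, 21), (2, 39, 11, 23), (2, 39, 14, 25), (2, 39, 29, 35), (2, 39, 36, 8), (2, 39, 8, 21), (28, 10, 2, 1), (28, 10, 20, 33), (28, 10, 32, 17), (28, 10, 38, 24), (28, 13, 2, 1), (28, 13, 20, 33), (28, 13, 32, 17), (28, 13, 38, 24), (28, 25, 2, 1), (28, 25, 20, 33), (28, 25, 32, 17), (28, 25, 38, 24)}
σ[A < F]: keep tuples satisfying A < F → {(2, 29, 11, 23), (2, 29, 14, 25), (2, 29, 29, 35), (2, 29, 36, 8), (2, 29, 8, 21), (2, 38, 11, 23), (2, 38, 14, 25), (2, 38, 29, 35), (2, 38, 36, 8), (2, 38, 8, 21), (2, 39, 11, 23), (2, 39, 14, 25), (2, 39, 29, 35), (2, 39, 36, 8), (2, 39, 8, 21), (28, 10, 20, 33), (28, 13, 20, 33), (28, 25, 20, 33)}
Keep only column(s) A, F (12 duplicate(s) eliminated): {(2, 21), (2, 23), (2, 25), (2, 35), (2, 8), (28, 33)}
σ[F >= 17]: keep tuples satisfying F >= 17 → {(2, 21), (2, 23), (2, 25), (2, 35), (28, 33)}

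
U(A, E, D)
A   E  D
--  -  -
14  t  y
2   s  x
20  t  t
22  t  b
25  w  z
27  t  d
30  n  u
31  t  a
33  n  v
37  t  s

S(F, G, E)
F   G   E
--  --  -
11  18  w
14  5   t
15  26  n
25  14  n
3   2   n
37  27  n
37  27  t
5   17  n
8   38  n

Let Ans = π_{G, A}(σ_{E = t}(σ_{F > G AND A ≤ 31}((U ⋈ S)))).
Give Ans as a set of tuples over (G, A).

{(27, 14), (27, 20), (27, 22), (27, 27), (27, 31), (5, 14), (5, 20), (5, 22), (5, 27), (5, 31)}

Joining U and S on E yields {(14, t, y, 14, 5), (14, t, y, 37, 27), (20, t, t, 14, 5), (20, t, t, 37, 27), (22, t, b, 14, 5), (22, t, b, 37, 27), (25, w, z, 11, 18), (27, t, d, 14, 5), (27, t, d, 37, 27), (30, n, u, 15, 26), (30, n, u, 25, 14), (30, n, u, 3, 2), (30, n, u, 37, 27), (30, n, u, 5, 17), (30, n, u, 8, 38), (31, t, a, 14, 5), (31, t, a, 37, 27), (33, n, v, 15, 26), (33, n, v, 25, 14), (33, n, v, 3, 2), (33, n, v, 37, 27), (33, n, v, 5, 17), (33, n, v, 8, 38), (37, t, s, 14, 5), (37, t, s, 37, 27)}.
σ[F > G AND A ≤ 31]: keep tuples satisfying F > G AND A ≤ 31 → {(14, t, y, 14, 5), (14, t, y, 37, 27), (20, t, t, 14, 5), (20, t, t, 37, 27), (22, t, b, 14, 5), (22, t, b, 37, 27), (27, t, d, 14, 5), (27, t, d, 37, 27), (30, n, u, 25, 14), (30, n, u, 3, 2), (30, n, u, 37, 27), (31, t, a, 14, 5), (31, t, a, 37, 27)}
σ[E = t]: keep tuples satisfying E = t → {(14, t, y, 14, 5), (14, t, y, 37, 27), (20, t, t, 14, 5), (20, t, t, 37, 27), (22, t, b, 14, 5), (22, t, b, 37, 27), (27, t, d, 14, 5), (27, t, d, 37, 27), (31, t, a, 14, 5), (31, t, a, 37, 27)}
π[G, A]: project onto (G, A) → {(27, 14), (27, 20), (27, 22), (27, 27), (27, 31), (5, 14), (5, 20), (5, 22), (5, 27), (5, 31)}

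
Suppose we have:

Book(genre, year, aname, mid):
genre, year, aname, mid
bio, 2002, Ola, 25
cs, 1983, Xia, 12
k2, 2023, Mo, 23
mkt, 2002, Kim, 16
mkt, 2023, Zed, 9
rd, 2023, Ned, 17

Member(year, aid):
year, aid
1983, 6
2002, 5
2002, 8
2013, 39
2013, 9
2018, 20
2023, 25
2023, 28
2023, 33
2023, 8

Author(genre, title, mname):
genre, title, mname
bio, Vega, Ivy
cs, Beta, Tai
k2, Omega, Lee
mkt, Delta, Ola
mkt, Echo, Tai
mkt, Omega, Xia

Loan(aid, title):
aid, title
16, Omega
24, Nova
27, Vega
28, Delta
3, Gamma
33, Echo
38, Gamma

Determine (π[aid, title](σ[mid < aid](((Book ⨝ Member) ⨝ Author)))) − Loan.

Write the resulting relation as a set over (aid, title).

Natural join on year: {(bio, 2002, Ola, 25, 5), (bio, 2002, Ola, 25, 8), (cs, 1983, Xia, 12, 6), (k2, 2023, Mo, 23, 25), (k2, 2023, Mo, 23, 28), (k2, 2023, Mo, 23, 33), (k2, 2023, Mo, 23, 8), (mkt, 2002, Kim, 16, 5), (mkt, 2002, Kim, 16, 8), (mkt, 2023, Zed, 9, 25), (mkt, 2023, Zed, 9, 28), (mkt, 2023, Zed, 9, 33), (mkt, 2023, Zed, 9, 8), (rd, 2023, Ned, 17, 25), (rd, 2023, Ned, 17, 28), (rd, 2023, Ned, 17, 33), (rd, 2023, Ned, 17, 8)}
Natural join on genre: {(bio, 2002, Ola, 25, 5, Vega, Ivy), (bio, 2002, Ola, 25, 8, Vega, Ivy), (cs, 1983, Xia, 12, 6, Beta, Tai), (k2, 2023, Mo, 23, 25, Omega, Lee), (k2, 2023, Mo, 23, 28, Omega, Lee), (k2, 2023, Mo, 23, 33, Omega, Lee), (k2, 2023, Mo, 23, 8, Omega, Lee), (mkt, 2002, Kim, 16, 5, Delta, Ola), (mkt, 2002, Kim, 16, 5, Echo, Tai), (mkt, 2002, Kim, 16, 5, Omega, Xia), (mkt, 2002, Kim, 16, 8, Delta, Ola), (mkt, 2002, Kim, 16, 8, Echo, Tai), (mkt, 2002, Kim, 16, 8, Omega, Xia), (mkt, 2023, Zed, 9, 25, Delta, Ola), (mkt, 2023, Zed, 9, 25, Echo, Tai), (mkt, 2023, Zed, 9, 25, Omega, Xia), (mkt, 2023, Zed, 9, 28, Delta, Ola), (mkt, 2023, Zed, 9, 28, Echo, Tai), (mkt, 2023, Zed, 9, 28, Omega, Xia), (mkt, 2023, Zed, 9, 33, Delta, Ola), (mkt, 2023, Zed, 9, 33, Echo, Tai), (mkt, 2023, Zed, 9, 33, Omega, Xia), (mkt, 2023, Zed, 9, 8, Delta, Ola), (mkt, 2023, Zed, 9, 8, Echo, Tai), (mkt, 2023, Zed, 9, 8, Omega, Xia)}
Filtering on mid < aid leaves {(k2, 2023, Mo, 23, 25, Omega, Lee), (k2, 2023, Mo, 23, 28, Omega, Lee), (k2, 2023, Mo, 23, 33, Omega, Lee), (mkt, 2023, Zed, 9, 25, Delta, Ola), (mkt, 2023, Zed, 9, 25, Echo, Tai), (mkt, 2023, Zed, 9, 25, Omega, Xia), (mkt, 2023, Zed, 9, 28, Delta, Ola), (mkt, 2023, Zed, 9, 28, Echo, Tai), (mkt, 2023, Zed, 9, 28, Omega, Xia), (mkt, 2023, Zed, 9, 33, Delta, Ola), (mkt, 2023, Zed, 9, 33, Echo, Tai), (mkt, 2023, Zed, 9, 33, Omega, Xia)}.
Keep only column(s) aid, title (3 duplicate(s) eliminated): {(25, Delta), (25, Echo), (25, Omega), (28, Delta), (28, Echo), (28, Omega), (33, Delta), (33, Echo), (33, Omega)}
Set difference of the two operands is {(25, Delta), (25, Echo), (25, Omega), (28, Echo), (28, Omega), (33, Delta), (33, Omega)}.

{(25, Delta), (25, Echo), (25, Omega), (28, Echo), (28, Omega), (33, Delta), (33, Omega)}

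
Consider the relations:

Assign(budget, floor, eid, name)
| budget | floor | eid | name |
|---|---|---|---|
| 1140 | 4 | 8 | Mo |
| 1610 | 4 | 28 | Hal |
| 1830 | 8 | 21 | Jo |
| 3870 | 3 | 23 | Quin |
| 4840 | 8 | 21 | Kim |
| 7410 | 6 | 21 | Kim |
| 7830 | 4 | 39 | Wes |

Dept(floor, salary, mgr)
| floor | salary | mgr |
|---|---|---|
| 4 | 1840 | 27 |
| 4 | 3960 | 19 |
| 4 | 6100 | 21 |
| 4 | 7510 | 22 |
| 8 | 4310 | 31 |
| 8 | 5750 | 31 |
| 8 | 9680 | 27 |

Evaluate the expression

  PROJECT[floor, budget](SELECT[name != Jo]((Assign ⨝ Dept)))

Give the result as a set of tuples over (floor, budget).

{(4, 1140), (4, 1610), (4, 7830), (8, 4840)}

Joining Assign and Dept on floor yields {(1140, 4, 8, Mo, 1840, 27), (1140, 4, 8, Mo, 3960, 19), (1140, 4, 8, Mo, 6100, 21), (1140, 4, 8, Mo, 7510, 22), (1610, 4, 28, Hal, 1840, 27), (1610, 4, 28, Hal, 3960, 19), (1610, 4, 28, Hal, 6100, 21), (1610, 4, 28, Hal, 7510, 22), (1830, 8, 21, Jo, 4310, 31), (1830, 8, 21, Jo, 5750, 31), (1830, 8, 21, Jo, 9680, 27), (4840, 8, 21, Kim, 4310, 31), (4840, 8, 21, Kim, 5750, 31), (4840, 8, 21, Kim, 9680, 27), (7830, 4, 39, Wes, 1840, 27), (7830, 4, 39, Wes, 3960, 19), (7830, 4, 39, Wes, 6100, 21), (7830, 4, 39, Wes, 7510, 22)}.
Filtering on name != Jo leaves {(1140, 4, 8, Mo, 1840, 27), (1140, 4, 8, Mo, 3960, 19), (1140, 4, 8, Mo, 6100, 21), (1140, 4, 8, Mo, 7510, 22), (1610, 4, 28, Hal, 1840, 27), (1610, 4, 28, Hal, 3960, 19), (1610, 4, 28, Hal, 6100, 21), (1610, 4, 28, Hal, 7510, 22), (4840, 8, 21, Kim, 4310, 31), (4840, 8, 21, Kim, 5750, 31), (4840, 8, 21, Kim, 9680, 27), (7830, 4, 39, Wes, 1840, 27), (7830, 4, 39, Wes, 3960, 19), (7830, 4, 39, Wes, 6100, 21), (7830, 4, 39, Wes, 7510, 22)}.
Keep only column(s) floor, budget (11 duplicate(s) eliminated): {(4, 1140), (4, 1610), (4, 7830), (8, 4840)}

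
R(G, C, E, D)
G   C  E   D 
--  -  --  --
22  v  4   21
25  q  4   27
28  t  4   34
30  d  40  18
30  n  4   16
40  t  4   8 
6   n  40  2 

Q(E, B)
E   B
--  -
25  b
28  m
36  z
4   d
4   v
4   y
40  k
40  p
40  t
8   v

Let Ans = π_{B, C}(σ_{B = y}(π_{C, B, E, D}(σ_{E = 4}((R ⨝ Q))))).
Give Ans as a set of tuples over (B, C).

R ⋈ Q (natural join on E): {(22, v, 4, 21, d), (22, v, 4, 21, v), (22, v, 4, 21, y), (25, q, 4, 27, d), (25, q, 4, 27, v), (25, q, 4, 27, y), (28, t, 4, 34, d), (28, t, 4, 34, v), (28, t, 4, 34, y), (30, d, 40, 18, k), (30, d, 40, 18, p), (30, d, 40, 18, t), (30, n, 4, 16, d), (30, n, 4, 16, v), (30, n, 4, 16, y), (40, t, 4, 8, d), (40, t, 4, 8, v), (40, t, 4, 8, y), (6, n, 40, 2, k), (6, n, 40, 2, p), (6, n, 40, 2, t)}
Filtering on E = 4 leaves {(22, v, 4, 21, d), (22, v, 4, 21, v), (22, v, 4, 21, y), (25, q, 4, 27, d), (25, q, 4, 27, v), (25, q, 4, 27, y), (28, t, 4, 34, d), (28, t, 4, 34, v), (28, t, 4, 34, y), (30, n, 4, 16, d), (30, n, 4, 16, v), (30, n, 4, 16, y), (40, t, 4, 8, d), (40, t, 4, 8, v), (40, t, 4, 8, y)}.
π_{C, B, E, D} gives {(n, d, 4, 16), (n, v, 4, 16), (n, y, 4, 16), (q, d, 4, 27), (q, v, 4, 27), (q, y, 4, 27), (t, d, 4, 34), (t, d, 4, 8), (t, v, 4, 34), (t, v, 4, 8), (t, y, 4, 34), (t, y, 4, 8), (v, d, 4, 21), (v, v, 4, 21), (v, y, 4, 21)}.
Filtering on B = y leaves {(n, y, 4, 16), (q, y, 4, 27), (t, y, 4, 34), (t, y, 4, 8), (v, y, 4, 21)}.
π_{B, C} gives {(y, n), (y, q), (y, t), (y, v)} (1 duplicate(s) eliminated).

{(y, n), (y, q), (y, t), (y, v)}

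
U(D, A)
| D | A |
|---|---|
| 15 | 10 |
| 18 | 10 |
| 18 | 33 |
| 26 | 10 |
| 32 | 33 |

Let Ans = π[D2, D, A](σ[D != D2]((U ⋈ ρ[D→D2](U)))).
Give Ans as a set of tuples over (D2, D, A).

{(15, 18, 10), (15, 26, 10), (18, 15, 10), (18, 26, 10), (18, 32, 33), (26, 15, 10), (26, 18, 10), (32, 18, 33)}

ρ[D→D2]: schema becomes (D2, A); tuples unchanged.
U ⋈ ρ[D→D2](U) (natural join on A): {(15, 10, 15), (15, 10, 18), (15, 10, 26), (18, 10, 15), (18, 10, 18), (18, 10, 26), (18, 33, 18), (18, 33, 32), (26, 10, 15), (26, 10, 18), (26, 10, 26), (32, 33, 18), (32, 33, 32)}
Selection D != D2: {(15, 10, 18), (15, 10, 26), (18, 10, 15), (18, 10, 26), (18, 33, 32), (26, 10, 15), (26, 10, 18), (32, 33, 18)}
π[D2, D, A]: project onto (D2, D, A) → {(15, 18, 10), (15, 26, 10), (18, 15, 10), (18, 26, 10), (18, 32, 33), (26, 15, 10), (26, 18, 10), (32, 18, 33)}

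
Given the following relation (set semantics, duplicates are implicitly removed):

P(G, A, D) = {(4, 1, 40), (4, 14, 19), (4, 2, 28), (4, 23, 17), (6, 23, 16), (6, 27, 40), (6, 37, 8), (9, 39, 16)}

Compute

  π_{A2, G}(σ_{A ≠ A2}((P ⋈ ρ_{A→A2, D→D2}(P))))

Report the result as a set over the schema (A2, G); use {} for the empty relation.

{(1, 4), (14, 4), (2, 4), (23, 4), (23, 6), (27, 6), (37, 6)}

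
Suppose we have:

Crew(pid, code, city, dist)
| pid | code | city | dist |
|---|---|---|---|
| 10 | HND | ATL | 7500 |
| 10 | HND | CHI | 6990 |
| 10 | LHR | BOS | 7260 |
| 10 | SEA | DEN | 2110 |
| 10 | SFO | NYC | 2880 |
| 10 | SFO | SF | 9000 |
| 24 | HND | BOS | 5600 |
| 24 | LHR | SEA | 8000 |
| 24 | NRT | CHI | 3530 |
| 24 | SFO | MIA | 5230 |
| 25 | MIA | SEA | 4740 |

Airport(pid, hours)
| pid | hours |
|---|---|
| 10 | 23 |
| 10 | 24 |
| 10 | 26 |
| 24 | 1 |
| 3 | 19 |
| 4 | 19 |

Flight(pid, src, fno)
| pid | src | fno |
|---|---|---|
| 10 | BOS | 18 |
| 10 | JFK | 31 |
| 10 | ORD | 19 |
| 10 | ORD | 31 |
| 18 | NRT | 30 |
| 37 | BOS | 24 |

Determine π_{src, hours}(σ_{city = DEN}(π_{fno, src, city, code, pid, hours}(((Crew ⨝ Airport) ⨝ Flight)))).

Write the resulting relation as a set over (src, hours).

{(BOS, 23), (BOS, 24), (BOS, 26), (JFK, 23), (JFK, 24), (JFK, 26), (ORD, 23), (ORD, 24), (ORD, 26)}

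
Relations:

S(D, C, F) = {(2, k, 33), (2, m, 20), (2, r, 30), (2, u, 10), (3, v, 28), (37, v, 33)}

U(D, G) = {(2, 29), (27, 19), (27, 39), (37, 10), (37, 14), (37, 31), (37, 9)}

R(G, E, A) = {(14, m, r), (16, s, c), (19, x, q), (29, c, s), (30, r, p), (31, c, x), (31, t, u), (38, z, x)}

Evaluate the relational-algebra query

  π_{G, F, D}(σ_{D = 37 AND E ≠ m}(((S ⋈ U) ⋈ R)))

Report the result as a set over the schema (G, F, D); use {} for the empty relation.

{(31, 33, 37)}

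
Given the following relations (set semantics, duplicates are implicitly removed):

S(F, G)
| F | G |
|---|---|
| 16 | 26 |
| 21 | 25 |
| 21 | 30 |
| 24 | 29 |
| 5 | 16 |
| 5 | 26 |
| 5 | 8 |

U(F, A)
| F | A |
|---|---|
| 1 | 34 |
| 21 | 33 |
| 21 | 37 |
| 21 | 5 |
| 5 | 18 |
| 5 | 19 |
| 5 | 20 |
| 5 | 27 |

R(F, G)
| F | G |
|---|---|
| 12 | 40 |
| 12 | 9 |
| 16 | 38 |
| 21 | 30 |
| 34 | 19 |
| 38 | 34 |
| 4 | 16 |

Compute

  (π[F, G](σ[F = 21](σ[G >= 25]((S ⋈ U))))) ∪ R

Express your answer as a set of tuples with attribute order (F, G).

Natural join on F: {(21, 25, 33), (21, 25, 37), (21, 25, 5), (21, 30, 33), (21, 30, 37), (21, 30, 5), (5, 16, 18), (5, 16, 19), (5, 16, 20), (5, 16, 27), (5, 26, 18), (5, 26, 19), (5, 26, 20), (5, 26, 27), (5, 8, 18), (5, 8, 19), (5, 8, 20), (5, 8, 27)}
σ[G >= 25]: keep tuples satisfying G >= 25 → {(21, 25, 33), (21, 25, 37), (21, 25, 5), (21, 30, 33), (21, 30, 37), (21, 30, 5), (5, 26, 18), (5, 26, 19), (5, 26, 20), (5, 26, 27)}
σ[F = 21]: keep tuples satisfying F = 21 → {(21, 25, 33), (21, 25, 37), (21, 25, 5), (21, 30, 33), (21, 30, 37), (21, 30, 5)}
π_{F, G} gives {(21, 25), (21, 30)} (4 duplicate(s) eliminated).
Union: {(21, 25), (21, 30)} with {(12, 40), (12, 9), (16, 38), (21, 30), (34, 19), (38, 34), (4, 16)} → {(12, 40), (12, 9), (16, 38), (21, 25), (21, 30), (34, 19), (38, 34), (4, 16)}

{(12, 40), (12, 9), (16, 38), (21, 25), (21, 30), (34, 19), (38, 34), (4, 16)}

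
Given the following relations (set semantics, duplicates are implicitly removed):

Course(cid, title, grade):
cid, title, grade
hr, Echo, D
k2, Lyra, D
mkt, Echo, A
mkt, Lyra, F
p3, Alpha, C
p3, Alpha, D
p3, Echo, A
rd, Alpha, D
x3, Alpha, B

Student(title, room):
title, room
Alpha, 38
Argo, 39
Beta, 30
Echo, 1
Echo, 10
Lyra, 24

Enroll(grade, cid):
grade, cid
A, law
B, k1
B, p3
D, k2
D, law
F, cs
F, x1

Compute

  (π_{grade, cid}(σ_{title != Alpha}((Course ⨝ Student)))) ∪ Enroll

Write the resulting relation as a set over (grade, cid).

{(A, law), (A, mkt), (A, p3), (B, k1), (B, p3), (D, hr), (D, k2), (D, law), (F, cs), (F, mkt), (F, x1)}

Joining Course and Student on title yields {(hr, Echo, D, 1), (hr, Echo, D, 10), (k2, Lyra, D, 24), (mkt, Echo, A, 1), (mkt, Echo, A, 10), (mkt, Lyra, F, 24), (p3, Alpha, C, 38), (p3, Alpha, D, 38), (p3, Echo, A, 1), (p3, Echo, A, 10), (rd, Alpha, D, 38), (x3, Alpha, B, 38)}.
Selection title != Alpha: {(hr, Echo, D, 1), (hr, Echo, D, 10), (k2, Lyra, D, 24), (mkt, Echo, A, 1), (mkt, Echo, A, 10), (mkt, Lyra, F, 24), (p3, Echo, A, 1), (p3, Echo, A, 10)}
Keep only column(s) grade, cid (3 duplicate(s) eliminated): {(A, mkt), (A, p3), (D, hr), (D, k2), (F, mkt)}
Union: {(A, mkt), (A, p3), (D, hr), (D, k2), (F, mkt)} with {(A, law), (B, k1), (B, p3), (D, k2), (D, law), (F, cs), (F, x1)} → {(A, law), (A, mkt), (A, p3), (B, k1), (B, p3), (D, hr), (D, k2), (D, law), (F, cs), (F, mkt), (F, x1)}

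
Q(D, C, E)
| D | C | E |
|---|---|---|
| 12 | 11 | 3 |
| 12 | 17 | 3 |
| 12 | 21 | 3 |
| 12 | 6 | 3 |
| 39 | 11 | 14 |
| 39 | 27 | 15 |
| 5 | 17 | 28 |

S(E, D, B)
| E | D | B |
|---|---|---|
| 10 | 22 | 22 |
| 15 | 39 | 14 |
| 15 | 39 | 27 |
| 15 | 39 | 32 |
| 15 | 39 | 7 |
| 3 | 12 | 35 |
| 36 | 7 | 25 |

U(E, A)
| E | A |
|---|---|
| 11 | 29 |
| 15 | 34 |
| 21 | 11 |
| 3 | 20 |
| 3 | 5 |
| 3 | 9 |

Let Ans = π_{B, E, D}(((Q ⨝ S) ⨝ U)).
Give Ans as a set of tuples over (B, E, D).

{(14, 15, 39), (27, 15, 39), (32, 15, 39), (35, 3, 12), (7, 15, 39)}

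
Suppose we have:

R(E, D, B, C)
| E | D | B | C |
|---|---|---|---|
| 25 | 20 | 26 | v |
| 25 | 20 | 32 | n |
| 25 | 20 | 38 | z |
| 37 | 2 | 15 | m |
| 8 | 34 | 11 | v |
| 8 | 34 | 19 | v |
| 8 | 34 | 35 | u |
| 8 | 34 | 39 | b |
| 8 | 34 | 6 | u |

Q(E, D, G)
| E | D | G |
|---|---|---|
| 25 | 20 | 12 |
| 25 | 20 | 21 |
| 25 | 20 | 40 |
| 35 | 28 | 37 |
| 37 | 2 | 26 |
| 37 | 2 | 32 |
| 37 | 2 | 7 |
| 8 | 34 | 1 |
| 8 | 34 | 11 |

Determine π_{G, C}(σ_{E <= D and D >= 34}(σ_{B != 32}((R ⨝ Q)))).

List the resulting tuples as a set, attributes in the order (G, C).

R ⋈ Q (natural join on E, D): {(25, 20, 26, v, 12), (25, 20, 26, v, 21), (25, 20, 26, v, 40), (25, 20, 32, n, 12), (25, 20, 32, n, 21), (25, 20, 32, n, 40), (25, 20, 38, z, 12), (25, 20, 38, z, 21), (25, 20, 38, z, 40), (37, 2, 15, m, 26), (37, 2, 15, m, 32), (37, 2, 15, m, 7), (8, 34, 11, v, 1), (8, 34, 11, v, 11), (8, 34, 19, v, 1), (8, 34, 19, v, 11), (8, 34, 35, u, 1), (8, 34, 35, u, 11), (8, 34, 39, b, 1), (8, 34, 39, b, 11), (8, 34, 6, u, 1), (8, 34, 6, u, 11)}
Apply σ_{B != 32}; surviving tuples: {(25, 20, 26, v, 12), (25, 20, 26, v, 21), (25, 20, 26, v, 40), (25, 20, 38, z, 12), (25, 20, 38, z, 21), (25, 20, 38, z, 40), (37, 2, 15, m, 26), (37, 2, 15, m, 32), (37, 2, 15, m, 7), (8, 34, 11, v, 1), (8, 34, 11, v, 11), (8, 34, 19, v, 1), (8, 34, 19, v, 11), (8, 34, 35, u, 1), (8, 34, 35, u, 11), (8, 34, 39, b, 1), (8, 34, 39, b, 11), (8, 34, 6, u, 1), (8, 34, 6, u, 11)}
Apply σ_{E <= D and D >= 34}; surviving tuples: {(8, 34, 11, v, 1), (8, 34, 11, v, 11), (8, 34, 19, v, 1), (8, 34, 19, v, 11), (8, 34, 35, u, 1), (8, 34, 35, u, 11), (8, 34, 39, b, 1), (8, 34, 39, b, 11), (8, 34, 6, u, 1), (8, 34, 6, u, 11)}
Projecting to G, C (4 duplicate(s) eliminated): {(1, b), (1, u), (1, v), (11, b), (11, u), (11, v)}

{(1, b), (1, u), (1, v), (11, b), (11, u), (11, v)}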